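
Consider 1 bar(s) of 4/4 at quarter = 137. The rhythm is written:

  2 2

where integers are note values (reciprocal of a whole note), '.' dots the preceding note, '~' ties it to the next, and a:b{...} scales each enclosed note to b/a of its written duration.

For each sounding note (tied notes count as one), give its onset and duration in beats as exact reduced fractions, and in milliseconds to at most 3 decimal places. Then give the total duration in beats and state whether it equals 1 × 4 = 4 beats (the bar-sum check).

1) 0.0ms=0b +875.912ms=2b
2) 875.912ms=2b +875.912ms=2b
Σ=4b of 4 (137bpm 4/4) — PASS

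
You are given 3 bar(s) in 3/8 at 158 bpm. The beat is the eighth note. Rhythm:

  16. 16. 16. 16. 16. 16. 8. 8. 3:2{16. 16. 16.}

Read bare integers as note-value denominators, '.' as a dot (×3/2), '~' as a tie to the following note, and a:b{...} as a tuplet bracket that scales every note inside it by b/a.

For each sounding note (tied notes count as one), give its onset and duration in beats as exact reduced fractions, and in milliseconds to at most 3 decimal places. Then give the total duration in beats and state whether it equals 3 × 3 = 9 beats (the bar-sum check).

1) 0.0ms=0b +284.81ms=3/4b
2) 284.81ms=3/4b +284.81ms=3/4b
3) 569.62ms=3/2b +284.81ms=3/4b
4) 854.43ms=9/4b +284.81ms=3/4b
5) 1139.241ms=3b +284.81ms=3/4b
6) 1424.051ms=15/4b +284.81ms=3/4b
7) 1708.861ms=9/2b +569.62ms=3/2b
8) 2278.481ms=6b +569.62ms=3/2b
9) 2848.101ms=15/2b +189.873ms=1/2b
10) 3037.975ms=8b +189.873ms=1/2b
11) 3227.848ms=17/2b +189.873ms=1/2b
Σ=9b of 9 (158bpm 3/8) — PASS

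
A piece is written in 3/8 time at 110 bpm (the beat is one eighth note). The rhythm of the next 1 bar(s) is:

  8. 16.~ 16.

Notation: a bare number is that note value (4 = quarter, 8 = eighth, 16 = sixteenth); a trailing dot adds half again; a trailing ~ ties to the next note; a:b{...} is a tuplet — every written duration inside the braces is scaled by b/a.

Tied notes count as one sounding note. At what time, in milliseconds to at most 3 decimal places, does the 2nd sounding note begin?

note 2 onset = 3/2b = 818.182ms

1. 0.0ms @ 0 + 818.182ms (3/2)
2. 818.182ms @ 3/2 + 818.182ms (3/2)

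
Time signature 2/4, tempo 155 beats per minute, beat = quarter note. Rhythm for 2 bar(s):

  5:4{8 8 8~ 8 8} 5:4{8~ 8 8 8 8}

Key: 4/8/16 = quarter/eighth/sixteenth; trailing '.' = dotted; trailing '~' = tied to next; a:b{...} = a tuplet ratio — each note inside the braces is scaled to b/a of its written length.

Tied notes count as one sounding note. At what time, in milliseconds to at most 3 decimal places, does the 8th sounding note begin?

note 8 onset = 18/5b = 1393.548ms

1. 0.0ms @ 0 + 154.839ms (2/5)
2. 154.839ms @ 2/5 + 154.839ms (2/5)
3. 309.677ms @ 4/5 + 309.677ms (4/5)
4. 619.355ms @ 8/5 + 154.839ms (2/5)
5. 774.194ms @ 2 + 309.677ms (4/5)
6. 1083.871ms @ 14/5 + 154.839ms (2/5)
7. 1238.71ms @ 16/5 + 154.839ms (2/5)
8. 1393.548ms @ 18/5 + 154.839ms (2/5)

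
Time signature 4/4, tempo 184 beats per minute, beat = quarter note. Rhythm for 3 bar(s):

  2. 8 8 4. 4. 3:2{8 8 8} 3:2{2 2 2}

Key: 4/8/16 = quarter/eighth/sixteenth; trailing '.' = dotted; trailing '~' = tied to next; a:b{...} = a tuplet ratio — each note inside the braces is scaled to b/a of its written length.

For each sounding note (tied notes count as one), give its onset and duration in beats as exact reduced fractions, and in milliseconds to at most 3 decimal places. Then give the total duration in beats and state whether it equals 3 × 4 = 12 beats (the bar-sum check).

1) 0.0ms=0b +978.261ms=3b
2) 978.261ms=3b +163.043ms=1/2b
3) 1141.304ms=7/2b +163.043ms=1/2b
4) 1304.348ms=4b +489.13ms=3/2b
5) 1793.478ms=11/2b +489.13ms=3/2b
6) 2282.609ms=7b +108.696ms=1/3b
7) 2391.304ms=22/3b +108.696ms=1/3b
8) 2500.0ms=23/3b +108.696ms=1/3b
9) 2608.696ms=8b +434.783ms=4/3b
10) 3043.478ms=28/3b +434.783ms=4/3b
11) 3478.261ms=32/3b +434.783ms=4/3b
Σ=12b of 12 (184bpm 4/4) — PASS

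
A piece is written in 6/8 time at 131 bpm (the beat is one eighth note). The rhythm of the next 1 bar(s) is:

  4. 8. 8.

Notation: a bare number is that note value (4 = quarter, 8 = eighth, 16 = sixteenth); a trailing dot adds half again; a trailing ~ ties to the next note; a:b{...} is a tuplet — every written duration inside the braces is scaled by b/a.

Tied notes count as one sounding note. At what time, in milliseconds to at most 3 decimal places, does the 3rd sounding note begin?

note 3 onset = 9/2b = 2061.069ms

1. 0.0ms @ 0 + 1374.046ms (3)
2. 1374.046ms @ 3 + 687.023ms (3/2)
3. 2061.069ms @ 9/2 + 687.023ms (3/2)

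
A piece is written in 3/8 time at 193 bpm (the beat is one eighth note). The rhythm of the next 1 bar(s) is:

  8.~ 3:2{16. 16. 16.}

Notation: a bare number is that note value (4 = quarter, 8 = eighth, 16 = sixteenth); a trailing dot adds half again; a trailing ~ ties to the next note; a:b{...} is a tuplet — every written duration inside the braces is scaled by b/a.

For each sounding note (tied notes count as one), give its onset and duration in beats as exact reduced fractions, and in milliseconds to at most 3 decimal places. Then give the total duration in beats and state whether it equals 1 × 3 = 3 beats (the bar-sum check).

1) 0.0ms=0b +621.762ms=2b
2) 621.762ms=2b +155.44ms=1/2b
3) 777.202ms=5/2b +155.44ms=1/2b
Σ=3b of 3 (193bpm 3/8) — PASS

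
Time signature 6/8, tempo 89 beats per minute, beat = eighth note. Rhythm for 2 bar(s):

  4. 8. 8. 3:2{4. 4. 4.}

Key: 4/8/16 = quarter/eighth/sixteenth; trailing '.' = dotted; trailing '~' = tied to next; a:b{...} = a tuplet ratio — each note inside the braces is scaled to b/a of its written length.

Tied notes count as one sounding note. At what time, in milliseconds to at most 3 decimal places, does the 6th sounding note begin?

1. 0.0ms @ 0 + 2022.472ms (3)
2. 2022.472ms @ 3 + 1011.236ms (3/2)
3. 3033.708ms @ 9/2 + 1011.236ms (3/2)
4. 4044.944ms @ 6 + 1348.315ms (2)
5. 5393.258ms @ 8 + 1348.315ms (2)
6. 6741.573ms @ 10 + 1348.315ms (2)

note 6 onset = 10b = 6741.573ms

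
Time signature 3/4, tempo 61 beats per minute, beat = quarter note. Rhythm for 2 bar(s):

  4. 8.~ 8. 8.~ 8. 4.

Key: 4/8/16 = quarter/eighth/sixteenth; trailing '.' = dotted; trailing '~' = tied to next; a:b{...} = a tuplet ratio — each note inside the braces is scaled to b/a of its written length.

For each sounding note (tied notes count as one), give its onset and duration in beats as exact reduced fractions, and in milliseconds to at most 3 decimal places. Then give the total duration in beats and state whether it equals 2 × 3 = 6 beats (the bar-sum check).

1) 0.0ms=0b +1475.41ms=3/2b
2) 1475.41ms=3/2b +1475.41ms=3/2b
3) 2950.82ms=3b +1475.41ms=3/2b
4) 4426.23ms=9/2b +1475.41ms=3/2b
Σ=6b of 6 (61bpm 3/4) — PASS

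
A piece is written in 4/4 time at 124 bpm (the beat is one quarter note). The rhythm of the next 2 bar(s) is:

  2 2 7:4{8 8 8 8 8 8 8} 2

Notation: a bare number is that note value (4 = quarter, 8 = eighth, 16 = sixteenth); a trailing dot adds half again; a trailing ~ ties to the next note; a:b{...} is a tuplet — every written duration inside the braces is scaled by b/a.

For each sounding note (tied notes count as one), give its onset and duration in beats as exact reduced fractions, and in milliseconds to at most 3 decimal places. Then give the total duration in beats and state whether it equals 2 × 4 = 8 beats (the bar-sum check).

1) 0.0ms=0b +967.742ms=2b
2) 967.742ms=2b +967.742ms=2b
3) 1935.484ms=4b +138.249ms=2/7b
4) 2073.733ms=30/7b +138.249ms=2/7b
5) 2211.982ms=32/7b +138.249ms=2/7b
6) 2350.23ms=34/7b +138.249ms=2/7b
7) 2488.479ms=36/7b +138.249ms=2/7b
8) 2626.728ms=38/7b +138.249ms=2/7b
9) 2764.977ms=40/7b +138.249ms=2/7b
10) 2903.226ms=6b +967.742ms=2b
Σ=8b of 8 (124bpm 4/4) — PASS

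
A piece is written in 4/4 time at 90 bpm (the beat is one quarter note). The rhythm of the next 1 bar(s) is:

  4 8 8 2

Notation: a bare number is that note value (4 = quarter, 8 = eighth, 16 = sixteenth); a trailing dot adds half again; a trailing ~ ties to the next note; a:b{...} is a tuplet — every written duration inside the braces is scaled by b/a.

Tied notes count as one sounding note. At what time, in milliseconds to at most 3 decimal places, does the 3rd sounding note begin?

1. 0.0ms @ 0 + 666.667ms (1)
2. 666.667ms @ 1 + 333.333ms (1/2)
3. 1000.0ms @ 3/2 + 333.333ms (1/2)
4. 1333.333ms @ 2 + 1333.333ms (2)

note 3 onset = 3/2b = 1000.0ms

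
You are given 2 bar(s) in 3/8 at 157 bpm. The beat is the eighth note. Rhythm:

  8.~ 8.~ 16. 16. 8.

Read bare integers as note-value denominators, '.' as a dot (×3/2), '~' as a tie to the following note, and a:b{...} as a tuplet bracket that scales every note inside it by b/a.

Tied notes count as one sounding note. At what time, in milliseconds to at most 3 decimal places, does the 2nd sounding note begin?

1. 0.0ms @ 0 + 1433.121ms (15/4)
2. 1433.121ms @ 15/4 + 286.624ms (3/4)
3. 1719.745ms @ 9/2 + 573.248ms (3/2)

note 2 onset = 15/4b = 1433.121ms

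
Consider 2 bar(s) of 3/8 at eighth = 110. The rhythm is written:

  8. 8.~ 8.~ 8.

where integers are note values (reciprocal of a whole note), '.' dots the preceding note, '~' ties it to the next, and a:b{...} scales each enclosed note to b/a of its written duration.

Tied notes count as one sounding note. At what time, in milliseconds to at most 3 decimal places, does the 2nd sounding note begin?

1. 0.0ms @ 0 + 818.182ms (3/2)
2. 818.182ms @ 3/2 + 2454.545ms (9/2)

note 2 onset = 3/2b = 818.182ms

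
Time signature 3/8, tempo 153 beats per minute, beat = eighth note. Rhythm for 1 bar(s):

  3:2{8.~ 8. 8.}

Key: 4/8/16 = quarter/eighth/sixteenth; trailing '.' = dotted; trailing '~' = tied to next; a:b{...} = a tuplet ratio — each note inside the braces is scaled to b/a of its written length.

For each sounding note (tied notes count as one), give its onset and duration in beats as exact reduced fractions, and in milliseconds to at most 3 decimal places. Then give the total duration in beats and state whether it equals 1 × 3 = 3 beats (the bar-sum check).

1) 0.0ms=0b +784.314ms=2b
2) 784.314ms=2b +392.157ms=1b
Σ=3b of 3 (153bpm 3/8) — PASS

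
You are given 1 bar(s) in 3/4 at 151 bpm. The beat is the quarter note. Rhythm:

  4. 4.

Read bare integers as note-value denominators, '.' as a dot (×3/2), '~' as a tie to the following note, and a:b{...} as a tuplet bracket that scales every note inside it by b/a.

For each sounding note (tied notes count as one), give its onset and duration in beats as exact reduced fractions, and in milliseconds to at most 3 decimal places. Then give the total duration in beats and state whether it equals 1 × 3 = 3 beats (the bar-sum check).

1) 0.0ms=0b +596.026ms=3/2b
2) 596.026ms=3/2b +596.026ms=3/2b
Σ=3b of 3 (151bpm 3/4) — PASS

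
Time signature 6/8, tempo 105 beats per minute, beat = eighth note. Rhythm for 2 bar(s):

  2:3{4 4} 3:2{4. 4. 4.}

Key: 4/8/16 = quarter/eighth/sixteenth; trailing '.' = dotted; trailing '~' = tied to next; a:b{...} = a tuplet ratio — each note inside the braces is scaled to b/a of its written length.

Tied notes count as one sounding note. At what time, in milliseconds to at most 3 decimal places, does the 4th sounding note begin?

1. 0.0ms @ 0 + 1714.286ms (3)
2. 1714.286ms @ 3 + 1714.286ms (3)
3. 3428.571ms @ 6 + 1142.857ms (2)
4. 4571.429ms @ 8 + 1142.857ms (2)
5. 5714.286ms @ 10 + 1142.857ms (2)

note 4 onset = 8b = 4571.429ms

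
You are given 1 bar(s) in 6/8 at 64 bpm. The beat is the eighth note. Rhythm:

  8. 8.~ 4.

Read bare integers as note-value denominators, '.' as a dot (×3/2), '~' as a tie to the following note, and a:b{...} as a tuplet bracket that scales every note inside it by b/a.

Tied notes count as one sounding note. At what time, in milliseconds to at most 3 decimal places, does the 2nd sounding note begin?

note 2 onset = 3/2b = 1406.25ms

1. 0.0ms @ 0 + 1406.25ms (3/2)
2. 1406.25ms @ 3/2 + 4218.75ms (9/2)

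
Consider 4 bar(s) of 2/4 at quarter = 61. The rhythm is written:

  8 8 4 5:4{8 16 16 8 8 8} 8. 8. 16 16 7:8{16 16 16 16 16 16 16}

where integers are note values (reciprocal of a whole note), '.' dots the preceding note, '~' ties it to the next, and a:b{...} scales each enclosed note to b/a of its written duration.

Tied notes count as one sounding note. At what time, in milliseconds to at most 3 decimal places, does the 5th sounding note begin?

1. 0.0ms @ 0 + 491.803ms (1/2)
2. 491.803ms @ 1/2 + 491.803ms (1/2)
3. 983.607ms @ 1 + 983.607ms (1)
4. 1967.213ms @ 2 + 393.443ms (2/5)
5. 2360.656ms @ 12/5 + 196.721ms (1/5)
6. 2557.377ms @ 13/5 + 196.721ms (1/5)
7. 2754.098ms @ 14/5 + 393.443ms (2/5)
8. 3147.541ms @ 16/5 + 393.443ms (2/5)
9. 3540.984ms @ 18/5 + 393.443ms (2/5)
10. 3934.426ms @ 4 + 737.705ms (3/4)
11. 4672.131ms @ 19/4 + 737.705ms (3/4)
12. 5409.836ms @ 11/2 + 245.902ms (1/4)
13. 5655.738ms @ 23/4 + 245.902ms (1/4)
14. 5901.639ms @ 6 + 281.03ms (2/7)
15. 6182.67ms @ 44/7 + 281.03ms (2/7)
16. 6463.7ms @ 46/7 + 281.03ms (2/7)
17. 6744.731ms @ 48/7 + 281.03ms (2/7)
18. 7025.761ms @ 50/7 + 281.03ms (2/7)
19. 7306.792ms @ 52/7 + 281.03ms (2/7)
20. 7587.822ms @ 54/7 + 281.03ms (2/7)

note 5 onset = 12/5b = 2360.656ms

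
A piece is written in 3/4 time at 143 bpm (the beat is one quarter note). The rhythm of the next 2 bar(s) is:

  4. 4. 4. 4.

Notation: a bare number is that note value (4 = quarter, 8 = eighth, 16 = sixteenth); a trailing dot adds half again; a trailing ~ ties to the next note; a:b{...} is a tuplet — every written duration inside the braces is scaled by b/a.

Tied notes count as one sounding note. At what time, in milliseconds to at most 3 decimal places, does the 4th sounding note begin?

note 4 onset = 9/2b = 1888.112ms

1. 0.0ms @ 0 + 629.371ms (3/2)
2. 629.371ms @ 3/2 + 629.371ms (3/2)
3. 1258.741ms @ 3 + 629.371ms (3/2)
4. 1888.112ms @ 9/2 + 629.371ms (3/2)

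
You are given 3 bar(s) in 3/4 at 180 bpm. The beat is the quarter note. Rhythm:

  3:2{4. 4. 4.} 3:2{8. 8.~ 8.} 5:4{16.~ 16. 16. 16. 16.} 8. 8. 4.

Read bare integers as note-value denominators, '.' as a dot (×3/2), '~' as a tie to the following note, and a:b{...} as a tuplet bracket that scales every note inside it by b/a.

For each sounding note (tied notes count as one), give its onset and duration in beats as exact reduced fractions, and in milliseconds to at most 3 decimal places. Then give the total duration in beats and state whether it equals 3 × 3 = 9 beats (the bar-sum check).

1) 0.0ms=0b +333.333ms=1b
2) 333.333ms=1b +333.333ms=1b
3) 666.667ms=2b +333.333ms=1b
4) 1000.0ms=3b +166.667ms=1/2b
5) 1166.667ms=7/2b +333.333ms=1b
6) 1500.0ms=9/2b +200.0ms=3/5b
7) 1700.0ms=51/10b +100.0ms=3/10b
8) 1800.0ms=27/5b +100.0ms=3/10b
9) 1900.0ms=57/10b +100.0ms=3/10b
10) 2000.0ms=6b +250.0ms=3/4b
11) 2250.0ms=27/4b +250.0ms=3/4b
12) 2500.0ms=15/2b +500.0ms=3/2b
Σ=9b of 9 (180bpm 3/4) — PASS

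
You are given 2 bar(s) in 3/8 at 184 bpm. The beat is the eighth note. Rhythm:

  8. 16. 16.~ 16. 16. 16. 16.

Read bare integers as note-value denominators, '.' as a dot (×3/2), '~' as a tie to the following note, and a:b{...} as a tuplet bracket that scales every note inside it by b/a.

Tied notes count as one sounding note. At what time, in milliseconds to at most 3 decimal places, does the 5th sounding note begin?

1. 0.0ms @ 0 + 489.13ms (3/2)
2. 489.13ms @ 3/2 + 244.565ms (3/4)
3. 733.696ms @ 9/4 + 489.13ms (3/2)
4. 1222.826ms @ 15/4 + 244.565ms (3/4)
5. 1467.391ms @ 9/2 + 244.565ms (3/4)
6. 1711.957ms @ 21/4 + 244.565ms (3/4)

note 5 onset = 9/2b = 1467.391ms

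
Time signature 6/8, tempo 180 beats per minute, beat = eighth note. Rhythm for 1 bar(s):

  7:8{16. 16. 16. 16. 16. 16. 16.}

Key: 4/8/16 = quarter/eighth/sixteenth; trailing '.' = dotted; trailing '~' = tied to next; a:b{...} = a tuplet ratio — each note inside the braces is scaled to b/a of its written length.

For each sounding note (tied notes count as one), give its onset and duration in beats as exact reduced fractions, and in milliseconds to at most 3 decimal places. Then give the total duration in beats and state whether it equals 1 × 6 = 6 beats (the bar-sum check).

1) 0.0ms=0b +285.714ms=6/7b
2) 285.714ms=6/7b +285.714ms=6/7b
3) 571.429ms=12/7b +285.714ms=6/7b
4) 857.143ms=18/7b +285.714ms=6/7b
5) 1142.857ms=24/7b +285.714ms=6/7b
6) 1428.571ms=30/7b +285.714ms=6/7b
7) 1714.286ms=36/7b +285.714ms=6/7b
Σ=6b of 6 (180bpm 6/8) — PASS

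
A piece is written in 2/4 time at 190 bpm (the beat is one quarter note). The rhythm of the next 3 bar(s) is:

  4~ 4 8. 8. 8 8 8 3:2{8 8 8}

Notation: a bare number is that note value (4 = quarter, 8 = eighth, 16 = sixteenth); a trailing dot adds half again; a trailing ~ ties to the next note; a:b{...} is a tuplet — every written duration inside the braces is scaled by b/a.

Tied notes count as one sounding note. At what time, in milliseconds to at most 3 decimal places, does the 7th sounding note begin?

1. 0.0ms @ 0 + 631.579ms (2)
2. 631.579ms @ 2 + 236.842ms (3/4)
3. 868.421ms @ 11/4 + 236.842ms (3/4)
4. 1105.263ms @ 7/2 + 157.895ms (1/2)
5. 1263.158ms @ 4 + 157.895ms (1/2)
6. 1421.053ms @ 9/2 + 157.895ms (1/2)
7. 1578.947ms @ 5 + 105.263ms (1/3)
8. 1684.211ms @ 16/3 + 105.263ms (1/3)
9. 1789.474ms @ 17/3 + 105.263ms (1/3)

note 7 onset = 5b = 1578.947ms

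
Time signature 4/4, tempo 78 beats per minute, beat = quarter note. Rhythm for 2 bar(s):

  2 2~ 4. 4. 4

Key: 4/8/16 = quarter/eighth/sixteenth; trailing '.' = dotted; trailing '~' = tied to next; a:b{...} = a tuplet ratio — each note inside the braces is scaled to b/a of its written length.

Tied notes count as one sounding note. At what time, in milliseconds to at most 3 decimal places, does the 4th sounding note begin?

1. 0.0ms @ 0 + 1538.462ms (2)
2. 1538.462ms @ 2 + 2692.308ms (7/2)
3. 4230.769ms @ 11/2 + 1153.846ms (3/2)
4. 5384.615ms @ 7 + 769.231ms (1)

note 4 onset = 7b = 5384.615ms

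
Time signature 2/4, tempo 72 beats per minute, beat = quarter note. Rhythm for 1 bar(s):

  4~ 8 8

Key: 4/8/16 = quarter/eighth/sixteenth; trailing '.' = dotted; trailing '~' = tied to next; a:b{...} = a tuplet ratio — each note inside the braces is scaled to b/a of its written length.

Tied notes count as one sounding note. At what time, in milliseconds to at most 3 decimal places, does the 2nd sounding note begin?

1. 0.0ms @ 0 + 1250.0ms (3/2)
2. 1250.0ms @ 3/2 + 416.667ms (1/2)

note 2 onset = 3/2b = 1250.0ms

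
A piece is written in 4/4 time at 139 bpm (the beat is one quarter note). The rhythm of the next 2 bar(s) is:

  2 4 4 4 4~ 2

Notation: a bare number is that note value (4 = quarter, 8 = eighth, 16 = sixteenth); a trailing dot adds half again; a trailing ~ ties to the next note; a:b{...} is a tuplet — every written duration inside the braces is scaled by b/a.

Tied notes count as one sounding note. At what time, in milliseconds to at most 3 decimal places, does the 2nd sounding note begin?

note 2 onset = 2b = 863.309ms

1. 0.0ms @ 0 + 863.309ms (2)
2. 863.309ms @ 2 + 431.655ms (1)
3. 1294.964ms @ 3 + 431.655ms (1)
4. 1726.619ms @ 4 + 431.655ms (1)
5. 2158.273ms @ 5 + 1294.964ms (3)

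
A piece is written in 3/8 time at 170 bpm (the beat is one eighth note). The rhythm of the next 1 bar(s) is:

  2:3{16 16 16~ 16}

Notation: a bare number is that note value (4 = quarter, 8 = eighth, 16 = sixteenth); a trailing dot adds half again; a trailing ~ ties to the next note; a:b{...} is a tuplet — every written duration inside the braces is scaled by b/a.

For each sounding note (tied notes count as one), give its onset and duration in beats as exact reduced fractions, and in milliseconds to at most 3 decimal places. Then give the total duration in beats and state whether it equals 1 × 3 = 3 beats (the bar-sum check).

1) 0.0ms=0b +264.706ms=3/4b
2) 264.706ms=3/4b +264.706ms=3/4b
3) 529.412ms=3/2b +529.412ms=3/2b
Σ=3b of 3 (170bpm 3/8) — PASS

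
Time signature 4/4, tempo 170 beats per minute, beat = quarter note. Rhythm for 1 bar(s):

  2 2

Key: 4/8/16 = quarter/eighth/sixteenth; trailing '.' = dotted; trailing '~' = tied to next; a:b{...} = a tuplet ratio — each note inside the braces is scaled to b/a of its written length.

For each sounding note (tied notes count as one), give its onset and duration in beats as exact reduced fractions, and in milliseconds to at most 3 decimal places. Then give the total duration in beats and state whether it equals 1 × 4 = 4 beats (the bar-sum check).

1) 0.0ms=0b +705.882ms=2b
2) 705.882ms=2b +705.882ms=2b
Σ=4b of 4 (170bpm 4/4) — PASS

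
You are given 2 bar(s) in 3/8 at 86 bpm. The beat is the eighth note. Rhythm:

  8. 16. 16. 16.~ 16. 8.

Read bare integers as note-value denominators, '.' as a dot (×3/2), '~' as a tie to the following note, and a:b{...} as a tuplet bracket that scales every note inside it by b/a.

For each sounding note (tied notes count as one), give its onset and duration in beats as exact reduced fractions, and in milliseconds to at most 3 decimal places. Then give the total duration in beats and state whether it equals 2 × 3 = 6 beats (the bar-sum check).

1) 0.0ms=0b +1046.512ms=3/2b
2) 1046.512ms=3/2b +523.256ms=3/4b
3) 1569.767ms=9/4b +523.256ms=3/4b
4) 2093.023ms=3b +1046.512ms=3/2b
5) 3139.535ms=9/2b +1046.512ms=3/2b
Σ=6b of 6 (86bpm 3/8) — PASS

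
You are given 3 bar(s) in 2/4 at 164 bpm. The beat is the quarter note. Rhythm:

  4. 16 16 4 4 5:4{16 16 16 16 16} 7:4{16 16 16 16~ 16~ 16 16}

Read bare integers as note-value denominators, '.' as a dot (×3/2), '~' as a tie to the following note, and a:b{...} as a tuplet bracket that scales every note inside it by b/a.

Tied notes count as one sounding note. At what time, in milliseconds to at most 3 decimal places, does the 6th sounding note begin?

note 6 onset = 4b = 1463.415ms

1. 0.0ms @ 0 + 548.78ms (3/2)
2. 548.78ms @ 3/2 + 91.463ms (1/4)
3. 640.244ms @ 7/4 + 91.463ms (1/4)
4. 731.707ms @ 2 + 365.854ms (1)
5. 1097.561ms @ 3 + 365.854ms (1)
6. 1463.415ms @ 4 + 73.171ms (1/5)
7. 1536.585ms @ 21/5 + 73.171ms (1/5)
8. 1609.756ms @ 22/5 + 73.171ms (1/5)
9. 1682.927ms @ 23/5 + 73.171ms (1/5)
10. 1756.098ms @ 24/5 + 73.171ms (1/5)
11. 1829.268ms @ 5 + 52.265ms (1/7)
12. 1881.533ms @ 36/7 + 52.265ms (1/7)
13. 1933.798ms @ 37/7 + 52.265ms (1/7)
14. 1986.063ms @ 38/7 + 156.794ms (3/7)
15. 2142.857ms @ 41/7 + 52.265ms (1/7)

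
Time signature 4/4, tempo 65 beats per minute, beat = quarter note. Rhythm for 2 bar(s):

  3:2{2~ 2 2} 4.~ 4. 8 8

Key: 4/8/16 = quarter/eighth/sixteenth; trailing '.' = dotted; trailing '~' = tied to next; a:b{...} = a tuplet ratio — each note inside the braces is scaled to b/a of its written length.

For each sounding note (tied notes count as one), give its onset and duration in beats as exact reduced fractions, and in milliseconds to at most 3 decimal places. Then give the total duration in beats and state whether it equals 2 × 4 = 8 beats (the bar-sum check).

1) 0.0ms=0b +2461.538ms=8/3b
2) 2461.538ms=8/3b +1230.769ms=4/3b
3) 3692.308ms=4b +2769.231ms=3b
4) 6461.538ms=7b +461.538ms=1/2b
5) 6923.077ms=15/2b +461.538ms=1/2b
Σ=8b of 8 (65bpm 4/4) — PASS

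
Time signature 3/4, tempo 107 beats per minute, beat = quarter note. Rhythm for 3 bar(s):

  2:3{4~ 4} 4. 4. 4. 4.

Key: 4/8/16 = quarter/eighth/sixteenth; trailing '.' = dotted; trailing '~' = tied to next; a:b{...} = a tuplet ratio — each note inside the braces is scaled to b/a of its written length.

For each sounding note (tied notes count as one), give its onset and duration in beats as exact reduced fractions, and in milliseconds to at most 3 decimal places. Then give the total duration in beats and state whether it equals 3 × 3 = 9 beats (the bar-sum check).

1) 0.0ms=0b +1682.243ms=3b
2) 1682.243ms=3b +841.121ms=3/2b
3) 2523.364ms=9/2b +841.121ms=3/2b
4) 3364.486ms=6b +841.121ms=3/2b
5) 4205.607ms=15/2b +841.121ms=3/2b
Σ=9b of 9 (107bpm 3/4) — PASS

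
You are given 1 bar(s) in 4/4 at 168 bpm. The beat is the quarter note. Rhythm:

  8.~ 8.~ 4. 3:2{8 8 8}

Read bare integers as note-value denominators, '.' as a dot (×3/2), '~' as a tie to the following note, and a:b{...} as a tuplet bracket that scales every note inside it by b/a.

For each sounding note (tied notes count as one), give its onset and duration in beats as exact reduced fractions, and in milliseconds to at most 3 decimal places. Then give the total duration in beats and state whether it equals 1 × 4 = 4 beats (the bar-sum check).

1) 0.0ms=0b +1071.429ms=3b
2) 1071.429ms=3b +119.048ms=1/3b
3) 1190.476ms=10/3b +119.048ms=1/3b
4) 1309.524ms=11/3b +119.048ms=1/3b
Σ=4b of 4 (168bpm 4/4) — PASS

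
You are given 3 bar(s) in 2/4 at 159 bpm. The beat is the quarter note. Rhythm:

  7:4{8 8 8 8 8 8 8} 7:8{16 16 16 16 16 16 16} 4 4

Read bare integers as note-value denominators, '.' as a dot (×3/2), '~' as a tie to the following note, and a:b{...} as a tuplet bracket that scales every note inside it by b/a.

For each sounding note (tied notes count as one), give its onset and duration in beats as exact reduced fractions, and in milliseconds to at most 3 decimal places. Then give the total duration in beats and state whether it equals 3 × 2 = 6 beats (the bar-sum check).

1) 0.0ms=0b +107.817ms=2/7b
2) 107.817ms=2/7b +107.817ms=2/7b
3) 215.633ms=4/7b +107.817ms=2/7b
4) 323.45ms=6/7b +107.817ms=2/7b
5) 431.267ms=8/7b +107.817ms=2/7b
6) 539.084ms=10/7b +107.817ms=2/7b
7) 646.9ms=12/7b +107.817ms=2/7b
8) 754.717ms=2b +107.817ms=2/7b
9) 862.534ms=16/7b +107.817ms=2/7b
10) 970.35ms=18/7b +107.817ms=2/7b
11) 1078.167ms=20/7b +107.817ms=2/7b
12) 1185.984ms=22/7b +107.817ms=2/7b
13) 1293.801ms=24/7b +107.817ms=2/7b
14) 1401.617ms=26/7b +107.817ms=2/7b
15) 1509.434ms=4b +377.358ms=1b
16) 1886.792ms=5b +377.358ms=1b
Σ=6b of 6 (159bpm 2/4) — PASS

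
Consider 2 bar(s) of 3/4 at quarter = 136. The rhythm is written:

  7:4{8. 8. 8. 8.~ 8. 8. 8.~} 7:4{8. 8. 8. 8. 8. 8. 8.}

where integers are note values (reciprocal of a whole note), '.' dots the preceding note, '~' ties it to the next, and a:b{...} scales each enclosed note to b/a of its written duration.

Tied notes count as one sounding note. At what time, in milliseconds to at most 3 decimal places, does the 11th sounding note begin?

1. 0.0ms @ 0 + 189.076ms (3/7)
2. 189.076ms @ 3/7 + 189.076ms (3/7)
3. 378.151ms @ 6/7 + 189.076ms (3/7)
4. 567.227ms @ 9/7 + 378.151ms (6/7)
5. 945.378ms @ 15/7 + 189.076ms (3/7)
6. 1134.454ms @ 18/7 + 378.151ms (6/7)
7. 1512.605ms @ 24/7 + 189.076ms (3/7)
8. 1701.681ms @ 27/7 + 189.076ms (3/7)
9. 1890.756ms @ 30/7 + 189.076ms (3/7)
10. 2079.832ms @ 33/7 + 189.076ms (3/7)
11. 2268.908ms @ 36/7 + 189.076ms (3/7)
12. 2457.983ms @ 39/7 + 189.076ms (3/7)

note 11 onset = 36/7b = 2268.908ms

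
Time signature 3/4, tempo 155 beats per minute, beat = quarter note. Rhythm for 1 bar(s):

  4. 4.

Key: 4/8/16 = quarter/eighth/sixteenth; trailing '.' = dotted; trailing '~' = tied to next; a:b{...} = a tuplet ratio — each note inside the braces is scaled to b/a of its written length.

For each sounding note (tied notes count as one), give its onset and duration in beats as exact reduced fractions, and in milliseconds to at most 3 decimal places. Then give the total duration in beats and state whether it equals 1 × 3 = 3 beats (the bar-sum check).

1) 0.0ms=0b +580.645ms=3/2b
2) 580.645ms=3/2b +580.645ms=3/2b
Σ=3b of 3 (155bpm 3/4) — PASS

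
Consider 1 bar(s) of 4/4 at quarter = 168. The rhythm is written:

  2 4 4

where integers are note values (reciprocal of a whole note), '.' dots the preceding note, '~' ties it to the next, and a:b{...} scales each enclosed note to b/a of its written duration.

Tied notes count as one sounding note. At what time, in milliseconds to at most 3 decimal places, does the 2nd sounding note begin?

1. 0.0ms @ 0 + 714.286ms (2)
2. 714.286ms @ 2 + 357.143ms (1)
3. 1071.429ms @ 3 + 357.143ms (1)

note 2 onset = 2b = 714.286ms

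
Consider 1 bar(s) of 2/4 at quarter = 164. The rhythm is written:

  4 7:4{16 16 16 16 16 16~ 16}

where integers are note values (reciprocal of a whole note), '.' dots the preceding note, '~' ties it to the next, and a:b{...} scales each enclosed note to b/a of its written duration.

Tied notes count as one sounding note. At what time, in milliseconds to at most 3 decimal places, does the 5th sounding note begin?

1. 0.0ms @ 0 + 365.854ms (1)
2. 365.854ms @ 1 + 52.265ms (1/7)
3. 418.118ms @ 8/7 + 52.265ms (1/7)
4. 470.383ms @ 9/7 + 52.265ms (1/7)
5. 522.648ms @ 10/7 + 52.265ms (1/7)
6. 574.913ms @ 11/7 + 52.265ms (1/7)
7. 627.178ms @ 12/7 + 104.53ms (2/7)

note 5 onset = 10/7b = 522.648ms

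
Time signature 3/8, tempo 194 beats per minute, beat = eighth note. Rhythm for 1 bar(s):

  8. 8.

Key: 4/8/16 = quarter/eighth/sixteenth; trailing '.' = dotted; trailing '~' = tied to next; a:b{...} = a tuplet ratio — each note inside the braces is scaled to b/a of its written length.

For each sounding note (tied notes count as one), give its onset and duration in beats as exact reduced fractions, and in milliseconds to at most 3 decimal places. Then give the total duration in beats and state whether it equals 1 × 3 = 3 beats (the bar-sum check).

1) 0.0ms=0b +463.918ms=3/2b
2) 463.918ms=3/2b +463.918ms=3/2b
Σ=3b of 3 (194bpm 3/8) — PASS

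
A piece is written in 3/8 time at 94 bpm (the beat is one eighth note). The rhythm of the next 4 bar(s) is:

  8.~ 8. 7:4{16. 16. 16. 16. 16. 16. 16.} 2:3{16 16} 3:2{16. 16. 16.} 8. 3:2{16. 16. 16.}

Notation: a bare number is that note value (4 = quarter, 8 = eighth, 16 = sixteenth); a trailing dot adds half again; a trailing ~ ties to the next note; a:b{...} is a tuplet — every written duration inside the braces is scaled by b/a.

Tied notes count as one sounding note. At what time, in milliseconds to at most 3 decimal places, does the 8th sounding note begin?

note 8 onset = 39/7b = 3556.231ms

1. 0.0ms @ 0 + 1914.894ms (3)
2. 1914.894ms @ 3 + 273.556ms (3/7)
3. 2188.45ms @ 24/7 + 273.556ms (3/7)
4. 2462.006ms @ 27/7 + 273.556ms (3/7)
5. 2735.562ms @ 30/7 + 273.556ms (3/7)
6. 3009.119ms @ 33/7 + 273.556ms (3/7)
7. 3282.675ms @ 36/7 + 273.556ms (3/7)
8. 3556.231ms @ 39/7 + 273.556ms (3/7)
9. 3829.787ms @ 6 + 478.723ms (3/4)
10. 4308.511ms @ 27/4 + 478.723ms (3/4)
11. 4787.234ms @ 15/2 + 319.149ms (1/2)
12. 5106.383ms @ 8 + 319.149ms (1/2)
13. 5425.532ms @ 17/2 + 319.149ms (1/2)
14. 5744.681ms @ 9 + 957.447ms (3/2)
15. 6702.128ms @ 21/2 + 319.149ms (1/2)
16. 7021.277ms @ 11 + 319.149ms (1/2)
17. 7340.426ms @ 23/2 + 319.149ms (1/2)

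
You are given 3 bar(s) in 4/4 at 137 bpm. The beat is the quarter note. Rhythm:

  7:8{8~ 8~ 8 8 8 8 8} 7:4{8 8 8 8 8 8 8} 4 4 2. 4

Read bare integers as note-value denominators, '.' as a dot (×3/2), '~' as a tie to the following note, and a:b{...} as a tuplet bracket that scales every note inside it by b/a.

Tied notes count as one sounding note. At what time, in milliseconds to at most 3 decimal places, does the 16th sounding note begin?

note 16 onset = 11b = 4817.518ms

1. 0.0ms @ 0 + 750.782ms (12/7)
2. 750.782ms @ 12/7 + 250.261ms (4/7)
3. 1001.043ms @ 16/7 + 250.261ms (4/7)
4. 1251.303ms @ 20/7 + 250.261ms (4/7)
5. 1501.564ms @ 24/7 + 250.261ms (4/7)
6. 1751.825ms @ 4 + 125.13ms (2/7)
7. 1876.955ms @ 30/7 + 125.13ms (2/7)
8. 2002.086ms @ 32/7 + 125.13ms (2/7)
9. 2127.216ms @ 34/7 + 125.13ms (2/7)
10. 2252.346ms @ 36/7 + 125.13ms (2/7)
11. 2377.477ms @ 38/7 + 125.13ms (2/7)
12. 2502.607ms @ 40/7 + 125.13ms (2/7)
13. 2627.737ms @ 6 + 437.956ms (1)
14. 3065.693ms @ 7 + 437.956ms (1)
15. 3503.65ms @ 8 + 1313.869ms (3)
16. 4817.518ms @ 11 + 437.956ms (1)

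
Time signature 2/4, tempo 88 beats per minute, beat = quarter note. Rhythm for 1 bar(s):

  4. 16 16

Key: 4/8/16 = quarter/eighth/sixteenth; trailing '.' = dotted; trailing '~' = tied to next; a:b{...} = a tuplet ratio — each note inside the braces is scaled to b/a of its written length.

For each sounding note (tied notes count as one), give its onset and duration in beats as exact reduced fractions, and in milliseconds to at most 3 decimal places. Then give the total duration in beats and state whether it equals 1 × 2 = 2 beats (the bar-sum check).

1) 0.0ms=0b +1022.727ms=3/2b
2) 1022.727ms=3/2b +170.455ms=1/4b
3) 1193.182ms=7/4b +170.455ms=1/4b
Σ=2b of 2 (88bpm 2/4) — PASS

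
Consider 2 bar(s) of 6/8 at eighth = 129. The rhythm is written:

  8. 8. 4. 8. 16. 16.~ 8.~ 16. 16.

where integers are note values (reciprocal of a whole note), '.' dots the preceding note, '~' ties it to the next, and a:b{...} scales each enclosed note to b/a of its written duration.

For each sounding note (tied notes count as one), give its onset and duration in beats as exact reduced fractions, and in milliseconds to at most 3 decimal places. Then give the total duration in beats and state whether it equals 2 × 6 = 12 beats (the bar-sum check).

1) 0.0ms=0b +697.674ms=3/2b
2) 697.674ms=3/2b +697.674ms=3/2b
3) 1395.349ms=3b +1395.349ms=3b
4) 2790.698ms=6b +697.674ms=3/2b
5) 3488.372ms=15/2b +348.837ms=3/4b
6) 3837.209ms=33/4b +1395.349ms=3b
7) 5232.558ms=45/4b +348.837ms=3/4b
Σ=12b of 12 (129bpm 6/8) — PASS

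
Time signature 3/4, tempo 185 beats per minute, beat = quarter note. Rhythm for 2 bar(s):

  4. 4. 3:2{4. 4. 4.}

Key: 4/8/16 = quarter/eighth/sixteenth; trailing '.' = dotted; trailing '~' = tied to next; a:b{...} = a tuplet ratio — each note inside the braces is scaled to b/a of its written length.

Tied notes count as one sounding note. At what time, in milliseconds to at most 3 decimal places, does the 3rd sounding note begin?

1. 0.0ms @ 0 + 486.486ms (3/2)
2. 486.486ms @ 3/2 + 486.486ms (3/2)
3. 972.973ms @ 3 + 324.324ms (1)
4. 1297.297ms @ 4 + 324.324ms (1)
5. 1621.622ms @ 5 + 324.324ms (1)

note 3 onset = 3b = 972.973ms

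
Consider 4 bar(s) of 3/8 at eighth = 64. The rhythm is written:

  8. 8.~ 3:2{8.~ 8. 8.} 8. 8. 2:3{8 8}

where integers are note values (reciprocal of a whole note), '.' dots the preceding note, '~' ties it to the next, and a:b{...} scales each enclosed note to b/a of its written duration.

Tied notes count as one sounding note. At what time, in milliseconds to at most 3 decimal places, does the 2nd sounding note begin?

1. 0.0ms @ 0 + 1406.25ms (3/2)
2. 1406.25ms @ 3/2 + 3281.25ms (7/2)
3. 4687.5ms @ 5 + 937.5ms (1)
4. 5625.0ms @ 6 + 1406.25ms (3/2)
5. 7031.25ms @ 15/2 + 1406.25ms (3/2)
6. 8437.5ms @ 9 + 1406.25ms (3/2)
7. 9843.75ms @ 21/2 + 1406.25ms (3/2)

note 2 onset = 3/2b = 1406.25ms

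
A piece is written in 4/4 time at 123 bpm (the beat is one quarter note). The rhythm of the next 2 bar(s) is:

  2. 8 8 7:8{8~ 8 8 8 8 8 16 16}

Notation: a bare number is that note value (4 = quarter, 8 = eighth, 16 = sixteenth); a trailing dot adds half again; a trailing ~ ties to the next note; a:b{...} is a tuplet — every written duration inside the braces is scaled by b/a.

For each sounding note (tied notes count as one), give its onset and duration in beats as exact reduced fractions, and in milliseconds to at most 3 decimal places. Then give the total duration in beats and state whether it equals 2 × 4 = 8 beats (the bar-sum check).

1) 0.0ms=0b +1463.415ms=3b
2) 1463.415ms=3b +243.902ms=1/2b
3) 1707.317ms=7/2b +243.902ms=1/2b
4) 1951.22ms=4b +557.491ms=8/7b
5) 2508.711ms=36/7b +278.746ms=4/7b
6) 2787.456ms=40/7b +278.746ms=4/7b
7) 3066.202ms=44/7b +278.746ms=4/7b
8) 3344.948ms=48/7b +278.746ms=4/7b
9) 3623.693ms=52/7b +139.373ms=2/7b
10) 3763.066ms=54/7b +139.373ms=2/7b
Σ=8b of 8 (123bpm 4/4) — PASS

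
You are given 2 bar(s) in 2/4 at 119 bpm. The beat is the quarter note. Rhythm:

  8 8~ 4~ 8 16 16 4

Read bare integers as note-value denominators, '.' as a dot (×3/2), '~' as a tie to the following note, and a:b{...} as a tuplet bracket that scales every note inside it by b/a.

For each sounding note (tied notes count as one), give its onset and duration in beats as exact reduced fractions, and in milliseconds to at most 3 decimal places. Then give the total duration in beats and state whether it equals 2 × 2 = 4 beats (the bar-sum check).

1) 0.0ms=0b +252.101ms=1/2b
2) 252.101ms=1/2b +1008.403ms=2b
3) 1260.504ms=5/2b +126.05ms=1/4b
4) 1386.555ms=11/4b +126.05ms=1/4b
5) 1512.605ms=3b +504.202ms=1b
Σ=4b of 4 (119bpm 2/4) — PASS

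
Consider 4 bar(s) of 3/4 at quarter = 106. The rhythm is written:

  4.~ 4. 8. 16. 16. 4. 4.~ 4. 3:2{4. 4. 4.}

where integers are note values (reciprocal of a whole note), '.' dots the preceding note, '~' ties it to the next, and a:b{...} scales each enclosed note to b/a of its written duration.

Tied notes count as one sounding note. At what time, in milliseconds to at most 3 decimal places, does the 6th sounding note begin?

note 6 onset = 6b = 3396.226ms

1. 0.0ms @ 0 + 1698.113ms (3)
2. 1698.113ms @ 3 + 424.528ms (3/4)
3. 2122.642ms @ 15/4 + 212.264ms (3/8)
4. 2334.906ms @ 33/8 + 212.264ms (3/8)
5. 2547.17ms @ 9/2 + 849.057ms (3/2)
6. 3396.226ms @ 6 + 1698.113ms (3)
7. 5094.34ms @ 9 + 566.038ms (1)
8. 5660.377ms @ 10 + 566.038ms (1)
9. 6226.415ms @ 11 + 566.038ms (1)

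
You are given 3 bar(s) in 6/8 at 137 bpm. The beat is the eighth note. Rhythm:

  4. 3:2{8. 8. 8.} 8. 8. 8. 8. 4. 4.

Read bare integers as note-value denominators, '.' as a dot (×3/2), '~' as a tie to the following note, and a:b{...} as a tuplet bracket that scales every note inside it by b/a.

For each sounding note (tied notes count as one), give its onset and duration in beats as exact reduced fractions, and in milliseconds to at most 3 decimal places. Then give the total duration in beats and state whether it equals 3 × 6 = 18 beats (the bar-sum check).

1) 0.0ms=0b +1313.869ms=3b
2) 1313.869ms=3b +437.956ms=1b
3) 1751.825ms=4b +437.956ms=1b
4) 2189.781ms=5b +437.956ms=1b
5) 2627.737ms=6b +656.934ms=3/2b
6) 3284.672ms=15/2b +656.934ms=3/2b
7) 3941.606ms=9b +656.934ms=3/2b
8) 4598.54ms=21/2b +656.934ms=3/2b
9) 5255.474ms=12b +1313.869ms=3b
10) 6569.343ms=15b +1313.869ms=3b
Σ=18b of 18 (137bpm 6/8) — PASS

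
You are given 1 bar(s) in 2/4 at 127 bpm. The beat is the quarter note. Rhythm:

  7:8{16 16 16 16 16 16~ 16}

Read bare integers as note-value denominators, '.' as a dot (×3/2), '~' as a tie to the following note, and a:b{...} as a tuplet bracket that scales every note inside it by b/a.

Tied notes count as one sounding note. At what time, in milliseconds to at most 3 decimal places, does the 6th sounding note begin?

note 6 onset = 10/7b = 674.916ms

1. 0.0ms @ 0 + 134.983ms (2/7)
2. 134.983ms @ 2/7 + 134.983ms (2/7)
3. 269.966ms @ 4/7 + 134.983ms (2/7)
4. 404.949ms @ 6/7 + 134.983ms (2/7)
5. 539.933ms @ 8/7 + 134.983ms (2/7)
6. 674.916ms @ 10/7 + 269.966ms (4/7)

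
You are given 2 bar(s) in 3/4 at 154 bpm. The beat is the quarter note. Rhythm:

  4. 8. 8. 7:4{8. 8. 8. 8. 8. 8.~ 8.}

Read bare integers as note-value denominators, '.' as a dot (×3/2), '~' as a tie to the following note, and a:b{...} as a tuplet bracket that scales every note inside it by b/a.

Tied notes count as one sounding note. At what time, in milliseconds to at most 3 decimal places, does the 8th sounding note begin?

1. 0.0ms @ 0 + 584.416ms (3/2)
2. 584.416ms @ 3/2 + 292.208ms (3/4)
3. 876.623ms @ 9/4 + 292.208ms (3/4)
4. 1168.831ms @ 3 + 166.976ms (3/7)
5. 1335.807ms @ 24/7 + 166.976ms (3/7)
6. 1502.783ms @ 27/7 + 166.976ms (3/7)
7. 1669.759ms @ 30/7 + 166.976ms (3/7)
8. 1836.735ms @ 33/7 + 166.976ms (3/7)
9. 2003.711ms @ 36/7 + 333.952ms (6/7)

note 8 onset = 33/7b = 1836.735ms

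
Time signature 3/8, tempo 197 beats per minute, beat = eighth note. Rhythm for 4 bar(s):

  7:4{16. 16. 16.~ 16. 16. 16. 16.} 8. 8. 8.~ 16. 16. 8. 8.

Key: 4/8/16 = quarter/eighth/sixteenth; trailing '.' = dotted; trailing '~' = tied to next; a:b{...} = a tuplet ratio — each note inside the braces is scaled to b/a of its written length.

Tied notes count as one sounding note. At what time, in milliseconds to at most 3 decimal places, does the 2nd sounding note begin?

note 2 onset = 3/7b = 130.529ms

1. 0.0ms @ 0 + 130.529ms (3/7)
2. 130.529ms @ 3/7 + 130.529ms (3/7)
3. 261.059ms @ 6/7 + 261.059ms (6/7)
4. 522.117ms @ 12/7 + 130.529ms (3/7)
5. 652.647ms @ 15/7 + 130.529ms (3/7)
6. 783.176ms @ 18/7 + 130.529ms (3/7)
7. 913.706ms @ 3 + 456.853ms (3/2)
8. 1370.558ms @ 9/2 + 456.853ms (3/2)
9. 1827.411ms @ 6 + 685.279ms (9/4)
10. 2512.69ms @ 33/4 + 228.426ms (3/4)
11. 2741.117ms @ 9 + 456.853ms (3/2)
12. 3197.97ms @ 21/2 + 456.853ms (3/2)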